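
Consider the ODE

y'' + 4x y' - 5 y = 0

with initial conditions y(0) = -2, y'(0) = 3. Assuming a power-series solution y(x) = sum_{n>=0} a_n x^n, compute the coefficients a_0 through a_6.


Ansatz: y(x) = sum_{n>=0} a_n x^n, so y'(x) = sum_{n>=1} n a_n x^(n-1) and y''(x) = sum_{n>=2} n(n-1) a_n x^(n-2).
Substitute into P(x) y'' + Q(x) y' + R(x) y = 0 with P(x) = 1, Q(x) = 4x, R(x) = -5, and match powers of x.
Initial conditions: a_0 = -2, a_1 = 3.
Setting the coefficient of each power of x to zero and solving order by order (substituting the coefficients already found):
  x^0: 2 a_2 - 5 a_0 = 0  ->  2 a_2 = 5 a_0 = -10  ->  a_2 = -5
  x^1: 6 a_3 - a_1 = 0  ->  6 a_3 = a_1 = 3  ->  a_3 = 1/2
  x^2: 12 a_4 + 3 a_2 = 0  ->  12 a_4 = -3 a_2 = 15  ->  a_4 = 5/4
  x^3: 20 a_5 + 7 a_3 = 0  ->  20 a_5 = -7 a_3 = -7/2  ->  a_5 = -7/40
  x^4: 30 a_6 + 11 a_4 = 0  ->  30 a_6 = -11 a_4 = -55/4  ->  a_6 = -11/24
Truncated series: y(x) = -2 + 3 x - 5 x^2 + (1/2) x^3 + (5/4) x^4 - (7/40) x^5 - (11/24) x^6 + O(x^7).

a_0 = -2; a_1 = 3; a_2 = -5; a_3 = 1/2; a_4 = 5/4; a_5 = -7/40; a_6 = -11/24


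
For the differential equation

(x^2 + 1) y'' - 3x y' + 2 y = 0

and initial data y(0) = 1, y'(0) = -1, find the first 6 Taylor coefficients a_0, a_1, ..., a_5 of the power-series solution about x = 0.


Ansatz: y(x) = sum_{n>=0} a_n x^n, so y'(x) = sum_{n>=1} n a_n x^(n-1) and y''(x) = sum_{n>=2} n(n-1) a_n x^(n-2).
Substitute into P(x) y'' + Q(x) y' + R(x) y = 0 with P(x) = x^2 + 1, Q(x) = -3x, R(x) = 2, and match powers of x.
Initial conditions: a_0 = 1, a_1 = -1.
Setting the coefficient of each power of x to zero and solving order by order (substituting the coefficients already found):
  x^0: 2 a_2 + 2 a_0 = 0  ->  2 a_2 = -2 a_0 = -2  ->  a_2 = -1
  x^1: 6 a_3 - a_1 = 0  ->  6 a_3 = a_1 = -1  ->  a_3 = -1/6
  x^2: 12 a_4 - 2 a_2 = 0  ->  12 a_4 = 2 a_2 = -2  ->  a_4 = -1/6
  x^3: 20 a_5 - a_3 = 0  ->  20 a_5 = a_3 = -1/6  ->  a_5 = -1/120
Truncated series: y(x) = 1 - x - x^2 - (1/6) x^3 - (1/6) x^4 - (1/120) x^5 + O(x^6).

a_0 = 1; a_1 = -1; a_2 = -1; a_3 = -1/6; a_4 = -1/6; a_5 = -1/120


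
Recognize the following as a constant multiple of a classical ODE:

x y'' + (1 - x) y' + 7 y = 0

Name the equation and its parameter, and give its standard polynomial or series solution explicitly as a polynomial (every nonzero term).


The equation is already in a standard form:  x y'' + (1 - x) y' + 7 y = 0.
This matches the Laguerre equation x y'' + (1 - x) y' + n y = 0 with n = 7; the polynomial solution is L_7(x).
With y = sum_k a_k x^k, matching x^k gives (k+1)k a_{k+1} + (k+1) a_{k+1} - k a_k + n a_k = 0, i.e. (k+1)^2 a_{k+1} = (k - n) a_k = (k - 7) a_k. The right side vanishes at k = 7, so the series terminates at degree 7.
Standard normalization L_n(0) = 1 gives a_0 = 1. Work upward with a_{k+1} = (k - 7) a_k / (k+1)^2:
  a_1 = (0 - 7)(1) / 1^2 = -7/1 = -7
  a_2 = (1 - 7)(-7) / 2^2 = 42/4 = 21/2
  a_3 = (2 - 7)(21/2) / 3^2 = (-105/2)/9 = -35/6
  a_4 = (3 - 7)(-35/6) / 4^2 = (70/3)/16 = 35/24
  a_5 = (4 - 7)(35/24) / 5^2 = (-35/8)/25 = -7/40
  a_6 = (5 - 7)(-7/40) / 6^2 = (7/20)/36 = 7/720
  a_7 = (6 - 7)(7/720) / 7^2 = (-7/720)/49 = -1/5040
Hence L_7(x) = -x^7/5040 + 7 x^6/720 - 7 x^5/40 + 35 x^4/24 - 35 x^3/6 + 21 x^2/2 - 7 x + 1.

L_7(x); series = -x^7/5040 + 7 x^6/720 - 7 x^5/40 + 35 x^4/24 - 35 x^3/6 + 21 x^2/2 - 7 x + 1


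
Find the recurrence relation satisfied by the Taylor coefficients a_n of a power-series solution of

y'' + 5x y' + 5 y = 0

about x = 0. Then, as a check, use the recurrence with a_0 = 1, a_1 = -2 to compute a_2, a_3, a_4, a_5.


Substitute y = sum_n a_n x^n.
y''(x) has coefficient (n+2)(n+1) a_{n+2} at x^n;
5 x y'(x) has coefficient 5 n a_n at x^n (shift);
5 y(x) has coefficient 5 a_n at x^n.
Matching x^n: (n+2)(n+1) a_{n+2} + (5n + 5) a_n = 0.
Thus a_{n+2} = (-5n - 5) / ((n+1)(n+2)) * a_n.

Check with a_0 = 1, a_1 = -2 (apply the recurrence for n = 0, 1, 2, 3): a_0 = 1, a_1 = -2, a_2 = -5/2, a_3 = 10/3, a_4 = 25/8, a_5 = -10/3.

a_(n+2) = (-5n - 5) / ((n+1)(n+2)) * a_n; check: a_0 = 1, a_1 = -2, a_2 = -5/2, a_3 = 10/3, a_4 = 25/8, a_5 = -10/3


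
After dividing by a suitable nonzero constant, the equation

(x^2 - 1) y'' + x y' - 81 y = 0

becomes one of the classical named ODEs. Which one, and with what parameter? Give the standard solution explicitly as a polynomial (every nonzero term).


All three coefficients share the factor -1; dividing through by -1 gives  (1 - x^2) y'' - x y' + 81 y = 0.
This matches the Chebyshev equation (1 - x^2) y'' - x y' + n^2 y = 0 (note the -x y' term, not -2x y') with n^2 = 81, so n = 9; the polynomial solution is T_9(x).
With y = sum_k a_k x^k, matching x^k gives (k+2)(k+1) a_{k+2} = (k^2 - n^2) a_k = (k - 9)(k + 9) a_k. The right side vanishes at k = 9, so the series with the parity of 9 terminates at degree 9.
Standard normalization: leading coefficient of T_n is 2^(n-1), so a_9 = 2^8 = 256. Work downward with a_k = (k+1)(k+2) a_{k+2} / ((k - 9)(k + 9)):
  a_7 = (8)(9)(256) / ((7 - 9)(7 + 9)) = 18432/(-32) = -576
  a_5 = (6)(7)(-576) / ((5 - 9)(5 + 9)) = -24192/(-56) = 432
  a_3 = (4)(5)(432) / ((3 - 9)(3 + 9)) = 8640/(-72) = -120
  a_1 = (2)(3)(-120) / ((1 - 9)(1 + 9)) = -720/(-80) = 9
Hence T_9(x) = 256 x^9 - 576 x^7 + 432 x^5 - 120 x^3 + 9 x.

T_9(x); series = 256 x^9 - 576 x^7 + 432 x^5 - 120 x^3 + 9 x


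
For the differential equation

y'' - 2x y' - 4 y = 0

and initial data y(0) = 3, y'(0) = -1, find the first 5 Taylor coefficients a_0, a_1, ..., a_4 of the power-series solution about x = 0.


Ansatz: y(x) = sum_{n>=0} a_n x^n, so y'(x) = sum_{n>=1} n a_n x^(n-1) and y''(x) = sum_{n>=2} n(n-1) a_n x^(n-2).
Substitute into P(x) y'' + Q(x) y' + R(x) y = 0 with P(x) = 1, Q(x) = -2x, R(x) = -4, and match powers of x.
Initial conditions: a_0 = 3, a_1 = -1.
Setting the coefficient of each power of x to zero and solving order by order (substituting the coefficients already found):
  x^0: 2 a_2 - 4 a_0 = 0  ->  2 a_2 = 4 a_0 = 12  ->  a_2 = 6
  x^1: 6 a_3 - 6 a_1 = 0  ->  6 a_3 = 6 a_1 = -6  ->  a_3 = -1
  x^2: 12 a_4 - 8 a_2 = 0  ->  12 a_4 = 8 a_2 = 48  ->  a_4 = 4
Truncated series: y(x) = 3 - x + 6 x^2 - x^3 + 4 x^4 + O(x^5).

a_0 = 3; a_1 = -1; a_2 = 6; a_3 = -1; a_4 = 4


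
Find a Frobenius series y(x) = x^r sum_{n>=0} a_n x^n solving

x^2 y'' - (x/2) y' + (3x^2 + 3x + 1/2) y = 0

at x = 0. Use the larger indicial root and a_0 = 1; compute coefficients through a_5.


Write in Frobenius form y'' + (p(x)/x) y' + (q(x)/x^2) y = 0:
  p(x) = -1/2,  q(x) = 3x^2 + 3x + 1/2.
Indicial equation: r(r-1) + (-1/2) r + (1/2) = 0 -> roots r_1 = 1, r_2 = 1/2.
Take r = r_1 = 1. Let y(x) = x^r sum_{n>=0} a_n x^n with a_0 = 1.
Substitute y = x^r sum a_n x^n and match x^{r+n}. The recurrence is
  D(n) a_n + 3 a_{n-1} + 3 a_{n-2} = 0,  where D(n) = (r+n)(r+n-1) + (-1/2)(r+n) + (1/2).
  a_n = [-3 a_{n-1} - 3 a_{n-2}] / D(n).
Since the indicial polynomial factors as (r - r_1)(r - r_2), D(n) = (r_1 + n - r_1)(r_1 + n - r_2) = n(n + 1/2).
Evaluating step by step (a_0 = 1):
  n = 1: D(1) = 1(1 + 1/2) = 3/2; numerator = -3(1) = -3; a_1 = (-3)/(3/2) = -2
  n = 2: D(2) = 2(2 + 1/2) = 5; numerator = -3(-2) - 3(1) = 3; a_2 = (3)/(5) = 3/5
  n = 3: D(3) = 3(3 + 1/2) = 21/2; numerator = -3(3/5) - 3(-2) = 21/5; a_3 = (21/5)/(21/2) = 2/5
  n = 4: D(4) = 4(4 + 1/2) = 18; numerator = -3(2/5) - 3(3/5) = -3; a_4 = (-3)/(18) = -1/6
  n = 5: D(5) = 5(5 + 1/2) = 55/2; numerator = -3(-1/6) - 3(2/5) = -7/10; a_5 = (-7/10)/(55/2) = -7/275

r = 1; a_0 = 1; a_1 = -2; a_2 = 3/5; a_3 = 2/5; a_4 = -1/6; a_5 = -7/275


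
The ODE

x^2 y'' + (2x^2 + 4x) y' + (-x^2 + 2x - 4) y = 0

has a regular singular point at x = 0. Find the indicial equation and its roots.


Divide by x^2 to reach normal form y'' + P_1(x) y' + P_2(x) y = 0 with P_1(x) = 2 + 4/x and P_2(x) = -1 + 2/x - 4/x^2.
x = 0 is a singular point because the y'-coefficient 2 + 4/x has a pole at x = 0 and the y-coefficient -1 + 2/x - 4/x^2 has a pole at x = 0.
It is a regular singular point because x P_1(x) = p(x) = 2x + 4 and x^2 P_2(x) = q(x) = -x^2 + 2x - 4 are polynomials, hence analytic at x = 0.
p(0) = 4,  q(0) = -4.
Indicial equation: r(r-1) + p(0) r + q(0) = 0, i.e. r^2 + (p(0) - 1) r + q(0) = 0, i.e. r^2 + 3 r - 4 = 0.
Discriminant: (3)^2 - 4(-4) = 25, so r = (-3 ± 5)/2.
Solving: r_1 = 1, r_2 = -4.

indicial: r^2 + 3 r - 4 = 0; roots r_1 = 1, r_2 = -4


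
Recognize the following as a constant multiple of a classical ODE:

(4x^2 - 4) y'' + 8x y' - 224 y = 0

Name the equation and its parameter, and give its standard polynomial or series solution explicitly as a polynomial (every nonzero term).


All three coefficients share the factor -4; dividing through by -4 gives  (1 - x^2) y'' - 2x y' + 56 y = 0.
This matches the Legendre equation (1 - x^2) y'' - 2x y' + n(n+1) y = 0 (note the -2x y' term) with n(n+1) = 56, so n = 7; the polynomial solution is P_7(x).
With y = sum_k a_k x^k, matching x^k gives (k+2)(k+1) a_{k+2} = [k(k+1) - n(n+1)] a_k = (k - 7)(k + 8) a_k. The right side vanishes at k = 7, so the series with the parity of 7 terminates at degree 7.
Standard normalization (P_n(1) = 1): leading coefficient (2n)!/(2^n (n!)^2) = 87178291200/(128*25401600) = 429/16, so a_7 = 429/16. Work downward with a_k = (k+1)(k+2) a_{k+2} / ((k - 7)(k + 8)):
  a_5 = (6)(7)(429/16) / ((5 - 7)(5 + 8)) = (9009/8)/(-26) = -693/16
  a_3 = (4)(5)(-693/16) / ((3 - 7)(3 + 8)) = (-3465/4)/(-44) = 315/16
  a_1 = (2)(3)(315/16) / ((1 - 7)(1 + 8)) = (945/8)/(-54) = -35/16
Hence P_7(x) = 429 x^7/16 - 693 x^5/16 + 315 x^3/16 - 35 x/16.

P_7(x); series = 429 x^7/16 - 693 x^5/16 + 315 x^3/16 - 35 x/16


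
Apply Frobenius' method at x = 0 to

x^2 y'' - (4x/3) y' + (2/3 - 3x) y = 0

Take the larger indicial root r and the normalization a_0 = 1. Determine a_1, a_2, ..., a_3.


Write in Frobenius form y'' + (p(x)/x) y' + (q(x)/x^2) y = 0:
  p(x) = -4/3,  q(x) = 2/3 - 3x.
Indicial equation: r(r-1) + (-4/3) r + (2/3) = 0 -> roots r_1 = 2, r_2 = 1/3.
Take r = r_1 = 2. Let y(x) = x^r sum_{n>=0} a_n x^n with a_0 = 1.
Substitute y = x^r sum a_n x^n and match x^{r+n}. The recurrence is
  D(n) a_n - 3 a_{n-1} = 0,  where D(n) = (r+n)(r+n-1) + (-4/3)(r+n) + (2/3).
  a_n = 3 / D(n) * a_{n-1}.
Since the indicial polynomial factors as (r - r_1)(r - r_2), D(n) = (r_1 + n - r_1)(r_1 + n - r_2) = n(n + 5/3).
Evaluating step by step (a_0 = 1):
  n = 1: D(1) = 1(1 + 5/3) = 8/3; numerator = 3(1) = 3; a_1 = (3)/(8/3) = 9/8
  n = 2: D(2) = 2(2 + 5/3) = 22/3; numerator = 3(9/8) = 27/8; a_2 = (27/8)/(22/3) = 81/176
  n = 3: D(3) = 3(3 + 5/3) = 14; numerator = 3(81/176) = 243/176; a_3 = (243/176)/(14) = 243/2464

r = 2; a_0 = 1; a_1 = 9/8; a_2 = 81/176; a_3 = 243/2464


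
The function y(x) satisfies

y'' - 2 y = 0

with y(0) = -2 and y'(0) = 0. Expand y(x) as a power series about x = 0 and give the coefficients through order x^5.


Ansatz: y(x) = sum_{n>=0} a_n x^n, so y'(x) = sum_{n>=1} n a_n x^(n-1) and y''(x) = sum_{n>=2} n(n-1) a_n x^(n-2).
Substitute into P(x) y'' + Q(x) y' + R(x) y = 0 with P(x) = 1, Q(x) = 0, R(x) = -2, and match powers of x.
Initial conditions: a_0 = -2, a_1 = 0.
Setting the coefficient of each power of x to zero and solving order by order (substituting the coefficients already found):
  x^0: 2 a_2 - 2 a_0 = 0  ->  2 a_2 = 2 a_0 = -4  ->  a_2 = -2
  x^1: 6 a_3 - 2 a_1 = 0  ->  6 a_3 = 2 a_1 = 0  ->  a_3 = 0
  x^2: 12 a_4 - 2 a_2 = 0  ->  12 a_4 = 2 a_2 = -4  ->  a_4 = -1/3
  x^3: 20 a_5 - 2 a_3 = 0  ->  20 a_5 = 2 a_3 = 0  ->  a_5 = 0
Truncated series: y(x) = -2 - 2 x^2 - (1/3) x^4 + O(x^6).

a_0 = -2; a_1 = 0; a_2 = -2; a_3 = 0; a_4 = -1/3; a_5 = 0


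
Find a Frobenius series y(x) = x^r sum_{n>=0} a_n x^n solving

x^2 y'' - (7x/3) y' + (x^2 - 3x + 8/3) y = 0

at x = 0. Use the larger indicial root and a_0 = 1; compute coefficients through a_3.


Write in Frobenius form y'' + (p(x)/x) y' + (q(x)/x^2) y = 0:
  p(x) = -7/3,  q(x) = x^2 - 3x + 8/3.
Indicial equation: r(r-1) + (-7/3) r + (8/3) = 0 -> roots r_1 = 2, r_2 = 4/3.
Take r = r_1 = 2. Let y(x) = x^r sum_{n>=0} a_n x^n with a_0 = 1.
Substitute y = x^r sum a_n x^n and match x^{r+n}. The recurrence is
  D(n) a_n - 3 a_{n-1} + 1 a_{n-2} = 0,  where D(n) = (r+n)(r+n-1) + (-7/3)(r+n) + (8/3).
  a_n = [3 a_{n-1} - 1 a_{n-2}] / D(n).
Since the indicial polynomial factors as (r - r_1)(r - r_2), D(n) = (r_1 + n - r_1)(r_1 + n - r_2) = n(n + 2/3).
Evaluating step by step (a_0 = 1):
  n = 1: D(1) = 1(1 + 2/3) = 5/3; numerator = 3(1) = 3; a_1 = (3)/(5/3) = 9/5
  n = 2: D(2) = 2(2 + 2/3) = 16/3; numerator = 3(9/5) - 1(1) = 22/5; a_2 = (22/5)/(16/3) = 33/40
  n = 3: D(3) = 3(3 + 2/3) = 11; numerator = 3(33/40) - 1(9/5) = 27/40; a_3 = (27/40)/(11) = 27/440

r = 2; a_0 = 1; a_1 = 9/5; a_2 = 33/40; a_3 = 27/440


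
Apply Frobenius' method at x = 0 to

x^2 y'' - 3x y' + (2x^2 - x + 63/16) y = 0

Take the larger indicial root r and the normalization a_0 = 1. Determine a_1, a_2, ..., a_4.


Write in Frobenius form y'' + (p(x)/x) y' + (q(x)/x^2) y = 0:
  p(x) = -3,  q(x) = 2x^2 - x + 63/16.
Indicial equation: r(r-1) + (-3) r + (63/16) = 0 -> roots r_1 = 9/4, r_2 = 7/4.
Take r = r_1 = 9/4. Let y(x) = x^r sum_{n>=0} a_n x^n with a_0 = 1.
Substitute y = x^r sum a_n x^n and match x^{r+n}. The recurrence is
  D(n) a_n - 1 a_{n-1} + 2 a_{n-2} = 0,  where D(n) = (r+n)(r+n-1) + (-3)(r+n) + (63/16).
  a_n = [1 a_{n-1} - 2 a_{n-2}] / D(n).
Since the indicial polynomial factors as (r - r_1)(r - r_2), D(n) = (r_1 + n - r_1)(r_1 + n - r_2) = n(n + 1/2).
Evaluating step by step (a_0 = 1):
  n = 1: D(1) = 1(1 + 1/2) = 3/2; numerator = 1(1) = 1; a_1 = (1)/(3/2) = 2/3
  n = 2: D(2) = 2(2 + 1/2) = 5; numerator = 1(2/3) - 2(1) = -4/3; a_2 = (-4/3)/(5) = -4/15
  n = 3: D(3) = 3(3 + 1/2) = 21/2; numerator = 1(-4/15) - 2(2/3) = -8/5; a_3 = (-8/5)/(21/2) = -16/105
  n = 4: D(4) = 4(4 + 1/2) = 18; numerator = 1(-16/105) - 2(-4/15) = 8/21; a_4 = (8/21)/(18) = 4/189

r = 9/4; a_0 = 1; a_1 = 2/3; a_2 = -4/15; a_3 = -16/105; a_4 = 4/189


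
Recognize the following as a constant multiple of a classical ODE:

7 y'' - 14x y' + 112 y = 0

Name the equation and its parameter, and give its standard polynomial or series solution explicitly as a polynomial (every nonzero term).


All three coefficients share the factor 7; dividing through by 7 gives  y'' - 2x y' + 16 y = 0.
This matches the Hermite equation y'' - 2x y' + 2n y = 0 with 2n = 16, so n = 8; the polynomial solution is H_8(x).
With y = sum_k a_k x^k, matching x^k gives (k+2)(k+1) a_{k+2} = 2(k - n) a_k = 2(k - 8) a_k. The right side vanishes at k = 8, so the series with the parity of 8 terminates at degree 8.
Standard normalization: leading coefficient of H_n is 2^n, so a_8 = 2^8 = 256. Work downward with a_k = (k+1)(k+2) a_{k+2} / (2(k - n)):
  a_6 = (7)(8)(256) / (2(6 - 8)) = 14336/(-4) = -3584
  a_4 = (5)(6)(-3584) / (2(4 - 8)) = -107520/(-8) = 13440
  a_2 = (3)(4)(13440) / (2(2 - 8)) = 161280/(-12) = -13440
  a_0 = (1)(2)(-13440) / (2(0 - 8)) = -26880/(-16) = 1680
Hence H_8(x) = 256 x^8 - 3584 x^6 + 13440 x^4 - 13440 x^2 + 1680.

H_8(x); series = 256 x^8 - 3584 x^6 + 13440 x^4 - 13440 x^2 + 1680


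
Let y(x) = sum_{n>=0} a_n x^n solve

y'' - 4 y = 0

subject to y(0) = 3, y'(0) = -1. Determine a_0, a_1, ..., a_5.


Ansatz: y(x) = sum_{n>=0} a_n x^n, so y'(x) = sum_{n>=1} n a_n x^(n-1) and y''(x) = sum_{n>=2} n(n-1) a_n x^(n-2).
Substitute into P(x) y'' + Q(x) y' + R(x) y = 0 with P(x) = 1, Q(x) = 0, R(x) = -4, and match powers of x.
Initial conditions: a_0 = 3, a_1 = -1.
Setting the coefficient of each power of x to zero and solving order by order (substituting the coefficients already found):
  x^0: 2 a_2 - 4 a_0 = 0  ->  2 a_2 = 4 a_0 = 12  ->  a_2 = 6
  x^1: 6 a_3 - 4 a_1 = 0  ->  6 a_3 = 4 a_1 = -4  ->  a_3 = -2/3
  x^2: 12 a_4 - 4 a_2 = 0  ->  12 a_4 = 4 a_2 = 24  ->  a_4 = 2
  x^3: 20 a_5 - 4 a_3 = 0  ->  20 a_5 = 4 a_3 = -8/3  ->  a_5 = -2/15
Truncated series: y(x) = 3 - x + 6 x^2 - (2/3) x^3 + 2 x^4 - (2/15) x^5 + O(x^6).

a_0 = 3; a_1 = -1; a_2 = 6; a_3 = -2/3; a_4 = 2; a_5 = -2/15


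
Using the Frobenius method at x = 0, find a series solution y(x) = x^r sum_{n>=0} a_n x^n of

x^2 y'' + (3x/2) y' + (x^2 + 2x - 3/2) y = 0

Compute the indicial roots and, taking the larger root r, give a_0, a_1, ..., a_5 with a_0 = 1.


Write in Frobenius form y'' + (p(x)/x) y' + (q(x)/x^2) y = 0:
  p(x) = 3/2,  q(x) = x^2 + 2x - 3/2.
Indicial equation: r(r-1) + (3/2) r + (-3/2) = 0 -> roots r_1 = 1, r_2 = -3/2.
Take r = r_1 = 1. Let y(x) = x^r sum_{n>=0} a_n x^n with a_0 = 1.
Substitute y = x^r sum a_n x^n and match x^{r+n}. The recurrence is
  D(n) a_n + 2 a_{n-1} + 1 a_{n-2} = 0,  where D(n) = (r+n)(r+n-1) + (3/2)(r+n) + (-3/2).
  a_n = [-2 a_{n-1} - 1 a_{n-2}] / D(n).
Since the indicial polynomial factors as (r - r_1)(r - r_2), D(n) = (r_1 + n - r_1)(r_1 + n - r_2) = n(n + 5/2).
Evaluating step by step (a_0 = 1):
  n = 1: D(1) = 1(1 + 5/2) = 7/2; numerator = -2(1) = -2; a_1 = (-2)/(7/2) = -4/7
  n = 2: D(2) = 2(2 + 5/2) = 9; numerator = -2(-4/7) - 1(1) = 1/7; a_2 = (1/7)/(9) = 1/63
  n = 3: D(3) = 3(3 + 5/2) = 33/2; numerator = -2(1/63) - 1(-4/7) = 34/63; a_3 = (34/63)/(33/2) = 68/2079
  n = 4: D(4) = 4(4 + 5/2) = 26; numerator = -2(68/2079) - 1(1/63) = -169/2079; a_4 = (-169/2079)/(26) = -13/4158
  n = 5: D(5) = 5(5 + 5/2) = 75/2; numerator = -2(-13/4158) - 1(68/2079) = -5/189; a_5 = (-5/189)/(75/2) = -2/2835

r = 1; a_0 = 1; a_1 = -4/7; a_2 = 1/63; a_3 = 68/2079; a_4 = -13/4158; a_5 = -2/2835


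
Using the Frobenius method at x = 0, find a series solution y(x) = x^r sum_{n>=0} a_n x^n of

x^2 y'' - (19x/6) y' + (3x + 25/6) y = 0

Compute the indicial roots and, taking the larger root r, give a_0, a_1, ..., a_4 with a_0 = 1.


Write in Frobenius form y'' + (p(x)/x) y' + (q(x)/x^2) y = 0:
  p(x) = -19/6,  q(x) = 3x + 25/6.
Indicial equation: r(r-1) + (-19/6) r + (25/6) = 0 -> roots r_1 = 5/2, r_2 = 5/3.
Take r = r_1 = 5/2. Let y(x) = x^r sum_{n>=0} a_n x^n with a_0 = 1.
Substitute y = x^r sum a_n x^n and match x^{r+n}. The recurrence is
  D(n) a_n + 3 a_{n-1} = 0,  where D(n) = (r+n)(r+n-1) + (-19/6)(r+n) + (25/6).
  a_n = -3 / D(n) * a_{n-1}.
Since the indicial polynomial factors as (r - r_1)(r - r_2), D(n) = (r_1 + n - r_1)(r_1 + n - r_2) = n(n + 5/6).
Evaluating step by step (a_0 = 1):
  n = 1: D(1) = 1(1 + 5/6) = 11/6; numerator = -3(1) = -3; a_1 = (-3)/(11/6) = -18/11
  n = 2: D(2) = 2(2 + 5/6) = 17/3; numerator = -3(-18/11) = 54/11; a_2 = (54/11)/(17/3) = 162/187
  n = 3: D(3) = 3(3 + 5/6) = 23/2; numerator = -3(162/187) = -486/187; a_3 = (-486/187)/(23/2) = -972/4301
  n = 4: D(4) = 4(4 + 5/6) = 58/3; numerator = -3(-972/4301) = 2916/4301; a_4 = (2916/4301)/(58/3) = 4374/124729

r = 5/2; a_0 = 1; a_1 = -18/11; a_2 = 162/187; a_3 = -972/4301; a_4 = 4374/124729


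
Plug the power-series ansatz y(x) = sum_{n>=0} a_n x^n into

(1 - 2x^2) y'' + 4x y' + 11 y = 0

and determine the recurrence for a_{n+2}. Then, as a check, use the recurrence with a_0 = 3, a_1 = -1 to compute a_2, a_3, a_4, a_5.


Substitute y = sum_n a_n x^n.
(1 - 2 x^2) y'' contributes (n+2)(n+1) a_{n+2} - 2 n(n-1) a_n at x^n.
4 x y'(x) contributes 4 n a_n at x^n.
11 y(x) contributes 11 a_n at x^n.
Matching x^n: (n+2)(n+1) a_{n+2} + (-2 n(n-1) + 4 n + 11) a_n = 0.
Thus a_{n+2} = (2 n(n-1) - 4 n - 11) / ((n+1)(n+2)) * a_n.

Check with a_0 = 3, a_1 = -1 (apply the recurrence for n = 0, 1, 2, 3): a_0 = 3, a_1 = -1, a_2 = -33/2, a_3 = 5/2, a_4 = 165/8, a_5 = -11/8.

a_(n+2) = (2 n(n-1) - 4 n - 11) / ((n+1)(n+2)) * a_n; check: a_0 = 3, a_1 = -1, a_2 = -33/2, a_3 = 5/2, a_4 = 165/8, a_5 = -11/8


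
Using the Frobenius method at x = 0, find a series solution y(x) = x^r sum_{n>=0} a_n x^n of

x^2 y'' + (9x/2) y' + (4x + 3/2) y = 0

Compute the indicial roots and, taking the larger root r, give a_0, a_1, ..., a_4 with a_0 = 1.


Write in Frobenius form y'' + (p(x)/x) y' + (q(x)/x^2) y = 0:
  p(x) = 9/2,  q(x) = 4x + 3/2.
Indicial equation: r(r-1) + (9/2) r + (3/2) = 0 -> roots r_1 = -1/2, r_2 = -3.
Take r = r_1 = -1/2. Let y(x) = x^r sum_{n>=0} a_n x^n with a_0 = 1.
Substitute y = x^r sum a_n x^n and match x^{r+n}. The recurrence is
  D(n) a_n + 4 a_{n-1} = 0,  where D(n) = (r+n)(r+n-1) + (9/2)(r+n) + (3/2).
  a_n = -4 / D(n) * a_{n-1}.
Since the indicial polynomial factors as (r - r_1)(r - r_2), D(n) = (r_1 + n - r_1)(r_1 + n - r_2) = n(n + 5/2).
Evaluating step by step (a_0 = 1):
  n = 1: D(1) = 1(1 + 5/2) = 7/2; numerator = -4(1) = -4; a_1 = (-4)/(7/2) = -8/7
  n = 2: D(2) = 2(2 + 5/2) = 9; numerator = -4(-8/7) = 32/7; a_2 = (32/7)/(9) = 32/63
  n = 3: D(3) = 3(3 + 5/2) = 33/2; numerator = -4(32/63) = -128/63; a_3 = (-128/63)/(33/2) = -256/2079
  n = 4: D(4) = 4(4 + 5/2) = 26; numerator = -4(-256/2079) = 1024/2079; a_4 = (1024/2079)/(26) = 512/27027

r = -1/2; a_0 = 1; a_1 = -8/7; a_2 = 32/63; a_3 = -256/2079; a_4 = 512/27027


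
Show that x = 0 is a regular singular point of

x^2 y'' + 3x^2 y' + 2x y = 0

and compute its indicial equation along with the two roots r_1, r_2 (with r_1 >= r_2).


Divide by x^2 to reach normal form y'' + P_1(x) y' + P_2(x) y = 0 with P_1(x) = 3 and P_2(x) = 2/x.
x = 0 is a singular point because the y-coefficient 2/x has a pole at x = 0.
It is a regular singular point because x P_1(x) = p(x) = 3x and x^2 P_2(x) = q(x) = 2x are polynomials, hence analytic at x = 0.
p(0) = 0,  q(0) = 0.
Indicial equation: r(r-1) + p(0) r + q(0) = 0, i.e. r^2 + (p(0) - 1) r + q(0) = 0, i.e. r^2 - 1 r = 0.
Discriminant: (-1)^2 - 4(0) = 1, so r = (1 ± 1)/2.
Solving: r_1 = 1, r_2 = 0.

indicial: r^2 - 1 r = 0; roots r_1 = 1, r_2 = 0


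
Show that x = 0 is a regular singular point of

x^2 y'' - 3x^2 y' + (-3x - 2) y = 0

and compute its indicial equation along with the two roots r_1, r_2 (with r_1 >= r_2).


Divide by x^2 to reach normal form y'' + P_1(x) y' + P_2(x) y = 0 with P_1(x) = -3 and P_2(x) = -3/x - 2/x^2.
x = 0 is a singular point because the y-coefficient -3/x - 2/x^2 has a pole at x = 0.
It is a regular singular point because x P_1(x) = p(x) = -3x and x^2 P_2(x) = q(x) = -3x - 2 are polynomials, hence analytic at x = 0.
p(0) = 0,  q(0) = -2.
Indicial equation: r(r-1) + p(0) r + q(0) = 0, i.e. r^2 + (p(0) - 1) r + q(0) = 0, i.e. r^2 - 1 r - 2 = 0.
Discriminant: (-1)^2 - 4(-2) = 9, so r = (1 ± 3)/2.
Solving: r_1 = 2, r_2 = -1.

indicial: r^2 - 1 r - 2 = 0; roots r_1 = 2, r_2 = -1


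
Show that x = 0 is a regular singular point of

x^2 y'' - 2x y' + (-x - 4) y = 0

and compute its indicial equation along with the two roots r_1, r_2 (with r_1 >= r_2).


Divide by x^2 to reach normal form y'' + P_1(x) y' + P_2(x) y = 0 with P_1(x) = -2/x and P_2(x) = -1/x - 4/x^2.
x = 0 is a singular point because the y'-coefficient -2/x has a pole at x = 0 and the y-coefficient -1/x - 4/x^2 has a pole at x = 0.
It is a regular singular point because x P_1(x) = p(x) = -2 and x^2 P_2(x) = q(x) = -x - 4 are polynomials, hence analytic at x = 0.
p(0) = -2,  q(0) = -4.
Indicial equation: r(r-1) + p(0) r + q(0) = 0, i.e. r^2 + (p(0) - 1) r + q(0) = 0, i.e. r^2 - 3 r - 4 = 0.
Discriminant: (-3)^2 - 4(-4) = 25, so r = (3 ± 5)/2.
Solving: r_1 = 4, r_2 = -1.

indicial: r^2 - 3 r - 4 = 0; roots r_1 = 4, r_2 = -1


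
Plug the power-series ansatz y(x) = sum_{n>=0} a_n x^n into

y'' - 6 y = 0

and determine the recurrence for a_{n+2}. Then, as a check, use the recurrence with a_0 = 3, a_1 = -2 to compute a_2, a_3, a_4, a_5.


Substitute y = sum_n a_n x^n into y'' + (const) y = 0.
y''(x) = sum_{n>=0} (n+2)(n+1) a_{n+2} x^n.
The ODE becomes sum_n [(n+2)(n+1) a_{n+2} - 6 a_n] x^n = 0.
Setting each coefficient to zero gives the recurrence:
  (n+2)(n+1) a_{n+2} - 6 a_n = 0,
  a_{n+2} = 6 / ((n+1)(n+2)) a_n.

Check with a_0 = 3, a_1 = -2 (apply the recurrence for n = 0, 1, 2, 3): a_0 = 3, a_1 = -2, a_2 = 9, a_3 = -2, a_4 = 9/2, a_5 = -3/5.

a_{n+2} = 6/((n+1)(n+2)) * a_n; check: a_0 = 3, a_1 = -2, a_2 = 9, a_3 = -2, a_4 = 9/2, a_5 = -3/5


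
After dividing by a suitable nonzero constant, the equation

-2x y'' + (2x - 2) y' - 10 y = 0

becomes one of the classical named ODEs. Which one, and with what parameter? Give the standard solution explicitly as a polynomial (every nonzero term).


All three coefficients share the factor -2; dividing through by -2 gives  x y'' + (1 - x) y' + 5 y = 0.
This matches the Laguerre equation x y'' + (1 - x) y' + n y = 0 with n = 5; the polynomial solution is L_5(x).
With y = sum_k a_k x^k, matching x^k gives (k+1)k a_{k+1} + (k+1) a_{k+1} - k a_k + n a_k = 0, i.e. (k+1)^2 a_{k+1} = (k - n) a_k = (k - 5) a_k. The right side vanishes at k = 5, so the series terminates at degree 5.
Standard normalization L_n(0) = 1 gives a_0 = 1. Work upward with a_{k+1} = (k - 5) a_k / (k+1)^2:
  a_1 = (0 - 5)(1) / 1^2 = -5/1 = -5
  a_2 = (1 - 5)(-5) / 2^2 = 20/4 = 5
  a_3 = (2 - 5)(5) / 3^2 = -15/9 = -5/3
  a_4 = (3 - 5)(-5/3) / 4^2 = (10/3)/16 = 5/24
  a_5 = (4 - 5)(5/24) / 5^2 = (-5/24)/25 = -1/120
Hence L_5(x) = -x^5/120 + 5 x^4/24 - 5 x^3/3 + 5 x^2 - 5 x + 1.

L_5(x); series = -x^5/120 + 5 x^4/24 - 5 x^3/3 + 5 x^2 - 5 x + 1


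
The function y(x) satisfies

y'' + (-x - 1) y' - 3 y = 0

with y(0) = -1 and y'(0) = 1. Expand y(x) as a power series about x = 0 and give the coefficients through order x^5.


Ansatz: y(x) = sum_{n>=0} a_n x^n, so y'(x) = sum_{n>=1} n a_n x^(n-1) and y''(x) = sum_{n>=2} n(n-1) a_n x^(n-2).
Substitute into P(x) y'' + Q(x) y' + R(x) y = 0 with P(x) = 1, Q(x) = -x - 1, R(x) = -3, and match powers of x.
Initial conditions: a_0 = -1, a_1 = 1.
Setting the coefficient of each power of x to zero and solving order by order (substituting the coefficients already found):
  x^0: 2 a_2 - a_1 - 3 a_0 = 0  ->  2 a_2 = a_1 + 3 a_0 = -2  ->  a_2 = -1
  x^1: 6 a_3 - 2 a_2 - 4 a_1 = 0  ->  6 a_3 = 2 a_2 + 4 a_1 = 2  ->  a_3 = 1/3
  x^2: 12 a_4 - 3 a_3 - 5 a_2 = 0  ->  12 a_4 = 3 a_3 + 5 a_2 = -4  ->  a_4 = -1/3
  x^3: 20 a_5 - 4 a_4 - 6 a_3 = 0  ->  20 a_5 = 4 a_4 + 6 a_3 = 2/3  ->  a_5 = 1/30
Truncated series: y(x) = -1 + x - x^2 + (1/3) x^3 - (1/3) x^4 + (1/30) x^5 + O(x^6).

a_0 = -1; a_1 = 1; a_2 = -1; a_3 = 1/3; a_4 = -1/3; a_5 = 1/30


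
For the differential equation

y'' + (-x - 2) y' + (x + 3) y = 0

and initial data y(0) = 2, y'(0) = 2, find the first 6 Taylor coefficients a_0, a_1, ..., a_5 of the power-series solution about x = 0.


Ansatz: y(x) = sum_{n>=0} a_n x^n, so y'(x) = sum_{n>=1} n a_n x^(n-1) and y''(x) = sum_{n>=2} n(n-1) a_n x^(n-2).
Substitute into P(x) y'' + Q(x) y' + R(x) y = 0 with P(x) = 1, Q(x) = -x - 2, R(x) = x + 3, and match powers of x.
Initial conditions: a_0 = 2, a_1 = 2.
Setting the coefficient of each power of x to zero and solving order by order (substituting the coefficients already found):
  x^0: 2 a_2 - 2 a_1 + 3 a_0 = 0  ->  2 a_2 = 2 a_1 - 3 a_0 = -2  ->  a_2 = -1
  x^1: 6 a_3 - 4 a_2 + 2 a_1 + a_0 = 0  ->  6 a_3 = 4 a_2 - 2 a_1 - a_0 = -10  ->  a_3 = -5/3
  x^2: 12 a_4 - 6 a_3 + a_2 + a_1 = 0  ->  12 a_4 = 6 a_3 - a_2 - a_1 = -11  ->  a_4 = -11/12
  x^3: 20 a_5 - 8 a_4 + a_2 = 0  ->  20 a_5 = 8 a_4 - a_2 = -19/3  ->  a_5 = -19/60
Truncated series: y(x) = 2 + 2 x - x^2 - (5/3) x^3 - (11/12) x^4 - (19/60) x^5 + O(x^6).

a_0 = 2; a_1 = 2; a_2 = -1; a_3 = -5/3; a_4 = -11/12; a_5 = -19/60


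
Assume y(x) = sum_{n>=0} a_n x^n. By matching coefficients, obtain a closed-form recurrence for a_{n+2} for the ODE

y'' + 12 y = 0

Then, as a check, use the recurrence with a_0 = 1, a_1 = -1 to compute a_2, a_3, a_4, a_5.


Substitute y = sum_n a_n x^n into y'' + (const) y = 0.
y''(x) = sum_{n>=0} (n+2)(n+1) a_{n+2} x^n.
The ODE becomes sum_n [(n+2)(n+1) a_{n+2} + 12 a_n] x^n = 0.
Setting each coefficient to zero gives the recurrence:
  (n+2)(n+1) a_{n+2} + 12 a_n = 0,
  a_{n+2} = -12 / ((n+1)(n+2)) a_n.

Check with a_0 = 1, a_1 = -1 (apply the recurrence for n = 0, 1, 2, 3): a_0 = 1, a_1 = -1, a_2 = -6, a_3 = 2, a_4 = 6, a_5 = -6/5.

a_{n+2} = -12/((n+1)(n+2)) * a_n; check: a_0 = 1, a_1 = -1, a_2 = -6, a_3 = 2, a_4 = 6, a_5 = -6/5


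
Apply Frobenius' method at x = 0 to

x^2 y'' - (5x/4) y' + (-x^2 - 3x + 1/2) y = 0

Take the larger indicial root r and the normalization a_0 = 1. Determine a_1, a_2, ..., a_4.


Write in Frobenius form y'' + (p(x)/x) y' + (q(x)/x^2) y = 0:
  p(x) = -5/4,  q(x) = -x^2 - 3x + 1/2.
Indicial equation: r(r-1) + (-5/4) r + (1/2) = 0 -> roots r_1 = 2, r_2 = 1/4.
Take r = r_1 = 2. Let y(x) = x^r sum_{n>=0} a_n x^n with a_0 = 1.
Substitute y = x^r sum a_n x^n and match x^{r+n}. The recurrence is
  D(n) a_n - 3 a_{n-1} - 1 a_{n-2} = 0,  where D(n) = (r+n)(r+n-1) + (-5/4)(r+n) + (1/2).
  a_n = [3 a_{n-1} + 1 a_{n-2}] / D(n).
Since the indicial polynomial factors as (r - r_1)(r - r_2), D(n) = (r_1 + n - r_1)(r_1 + n - r_2) = n(n + 7/4).
Evaluating step by step (a_0 = 1):
  n = 1: D(1) = 1(1 + 7/4) = 11/4; numerator = 3(1) = 3; a_1 = (3)/(11/4) = 12/11
  n = 2: D(2) = 2(2 + 7/4) = 15/2; numerator = 3(12/11) + 1(1) = 47/11; a_2 = (47/11)/(15/2) = 94/165
  n = 3: D(3) = 3(3 + 7/4) = 57/4; numerator = 3(94/165) + 1(12/11) = 14/5; a_3 = (14/5)/(57/4) = 56/285
  n = 4: D(4) = 4(4 + 7/4) = 23; numerator = 3(56/285) + 1(94/165) = 3634/3135; a_4 = (3634/3135)/(23) = 158/3135

r = 2; a_0 = 1; a_1 = 12/11; a_2 = 94/165; a_3 = 56/285; a_4 = 158/3135


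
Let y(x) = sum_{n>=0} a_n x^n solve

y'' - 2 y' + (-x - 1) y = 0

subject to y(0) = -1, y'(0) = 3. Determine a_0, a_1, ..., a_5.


Ansatz: y(x) = sum_{n>=0} a_n x^n, so y'(x) = sum_{n>=1} n a_n x^(n-1) and y''(x) = sum_{n>=2} n(n-1) a_n x^(n-2).
Substitute into P(x) y'' + Q(x) y' + R(x) y = 0 with P(x) = 1, Q(x) = -2, R(x) = -x - 1, and match powers of x.
Initial conditions: a_0 = -1, a_1 = 3.
Setting the coefficient of each power of x to zero and solving order by order (substituting the coefficients already found):
  x^0: 2 a_2 - 2 a_1 - a_0 = 0  ->  2 a_2 = 2 a_1 + a_0 = 5  ->  a_2 = 5/2
  x^1: 6 a_3 - 4 a_2 - a_1 - a_0 = 0  ->  6 a_3 = 4 a_2 + a_1 + a_0 = 12  ->  a_3 = 2
  x^2: 12 a_4 - 6 a_3 - a_2 - a_1 = 0  ->  12 a_4 = 6 a_3 + a_2 + a_1 = 35/2  ->  a_4 = 35/24
  x^3: 20 a_5 - 8 a_4 - a_3 - a_2 = 0  ->  20 a_5 = 8 a_4 + a_3 + a_2 = 97/6  ->  a_5 = 97/120
Truncated series: y(x) = -1 + 3 x + (5/2) x^2 + 2 x^3 + (35/24) x^4 + (97/120) x^5 + O(x^6).

a_0 = -1; a_1 = 3; a_2 = 5/2; a_3 = 2; a_4 = 35/24; a_5 = 97/120


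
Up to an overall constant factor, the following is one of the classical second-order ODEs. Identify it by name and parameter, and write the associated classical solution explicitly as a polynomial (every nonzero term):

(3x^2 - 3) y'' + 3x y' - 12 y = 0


All three coefficients share the factor -3; dividing through by -3 gives  (1 - x^2) y'' - x y' + 4 y = 0.
This matches the Chebyshev equation (1 - x^2) y'' - x y' + n^2 y = 0 (note the -x y' term, not -2x y') with n^2 = 4, so n = 2; the polynomial solution is T_2(x).
With y = sum_k a_k x^k, matching x^k gives (k+2)(k+1) a_{k+2} = (k^2 - n^2) a_k = (k - 2)(k + 2) a_k. The right side vanishes at k = 2, so the series with the parity of 2 terminates at degree 2.
Standard normalization: leading coefficient of T_n is 2^(n-1), so a_2 = 2^1 = 2. Work downward with a_k = (k+1)(k+2) a_{k+2} / ((k - 2)(k + 2)):
  a_0 = (1)(2)(2) / ((0 - 2)(0 + 2)) = 4/(-4) = -1
Hence T_2(x) = 2 x^2 - 1.

T_2(x); series = 2 x^2 - 1


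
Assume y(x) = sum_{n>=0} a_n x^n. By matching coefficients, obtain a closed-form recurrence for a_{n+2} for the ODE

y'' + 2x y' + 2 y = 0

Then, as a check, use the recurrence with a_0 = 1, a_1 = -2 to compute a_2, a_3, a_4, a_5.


Substitute y = sum_n a_n x^n.
y''(x) has coefficient (n+2)(n+1) a_{n+2} at x^n;
2 x y'(x) has coefficient 2 n a_n at x^n (shift);
2 y(x) has coefficient 2 a_n at x^n.
Matching x^n: (n+2)(n+1) a_{n+2} + (2n + 2) a_n = 0.
Thus a_{n+2} = (-2n - 2) / ((n+1)(n+2)) * a_n.

Check with a_0 = 1, a_1 = -2 (apply the recurrence for n = 0, 1, 2, 3): a_0 = 1, a_1 = -2, a_2 = -1, a_3 = 4/3, a_4 = 1/2, a_5 = -8/15.

a_(n+2) = (-2n - 2) / ((n+1)(n+2)) * a_n; check: a_0 = 1, a_1 = -2, a_2 = -1, a_3 = 4/3, a_4 = 1/2, a_5 = -8/15


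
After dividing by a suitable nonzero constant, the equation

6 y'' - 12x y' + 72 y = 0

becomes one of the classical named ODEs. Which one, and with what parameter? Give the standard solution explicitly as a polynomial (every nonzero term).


All three coefficients share the factor 6; dividing through by 6 gives  y'' - 2x y' + 12 y = 0.
This matches the Hermite equation y'' - 2x y' + 2n y = 0 with 2n = 12, so n = 6; the polynomial solution is H_6(x).
With y = sum_k a_k x^k, matching x^k gives (k+2)(k+1) a_{k+2} = 2(k - n) a_k = 2(k - 6) a_k. The right side vanishes at k = 6, so the series with the parity of 6 terminates at degree 6.
Standard normalization: leading coefficient of H_n is 2^n, so a_6 = 2^6 = 64. Work downward with a_k = (k+1)(k+2) a_{k+2} / (2(k - n)):
  a_4 = (5)(6)(64) / (2(4 - 6)) = 1920/(-4) = -480
  a_2 = (3)(4)(-480) / (2(2 - 6)) = -5760/(-8) = 720
  a_0 = (1)(2)(720) / (2(0 - 6)) = 1440/(-12) = -120
Hence H_6(x) = 64 x^6 - 480 x^4 + 720 x^2 - 120.

H_6(x); series = 64 x^6 - 480 x^4 + 720 x^2 - 120


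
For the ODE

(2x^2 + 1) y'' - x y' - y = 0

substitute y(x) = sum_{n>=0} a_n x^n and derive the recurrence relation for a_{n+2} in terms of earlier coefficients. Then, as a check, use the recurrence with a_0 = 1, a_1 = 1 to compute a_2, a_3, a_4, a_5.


Substitute y = sum_n a_n x^n.
(1 + 2 x^2) y'' contributes (n+2)(n+1) a_{n+2} + 2 n(n-1) a_n at x^n.
-x y'(x) contributes -n a_n at x^n.
-y(x) contributes -1 a_n at x^n.
Matching x^n: (n+2)(n+1) a_{n+2} + (2 n(n-1) - n - 1) a_n = 0.
Thus a_{n+2} = (-2 n(n-1) + n + 1) / ((n+1)(n+2)) * a_n.

Check with a_0 = 1, a_1 = 1 (apply the recurrence for n = 0, 1, 2, 3): a_0 = 1, a_1 = 1, a_2 = 1/2, a_3 = 1/3, a_4 = -1/24, a_5 = -2/15.

a_(n+2) = (-2 n(n-1) + n + 1) / ((n+1)(n+2)) * a_n; check: a_0 = 1, a_1 = 1, a_2 = 1/2, a_3 = 1/3, a_4 = -1/24, a_5 = -2/15


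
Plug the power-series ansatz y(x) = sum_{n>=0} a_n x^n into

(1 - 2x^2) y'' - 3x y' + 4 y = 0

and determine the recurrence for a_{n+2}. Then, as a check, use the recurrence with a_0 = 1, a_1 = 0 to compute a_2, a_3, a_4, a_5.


Substitute y = sum_n a_n x^n.
(1 - 2 x^2) y'' contributes (n+2)(n+1) a_{n+2} - 2 n(n-1) a_n at x^n.
-3 x y'(x) contributes -3 n a_n at x^n.
4 y(x) contributes 4 a_n at x^n.
Matching x^n: (n+2)(n+1) a_{n+2} + (-2 n(n-1) - 3 n + 4) a_n = 0.
Thus a_{n+2} = (2 n(n-1) + 3 n - 4) / ((n+1)(n+2)) * a_n.

Check with a_0 = 1, a_1 = 0 (apply the recurrence for n = 0, 1, 2, 3): a_0 = 1, a_1 = 0, a_2 = -2, a_3 = 0, a_4 = -1, a_5 = 0.

a_(n+2) = (2 n(n-1) + 3 n - 4) / ((n+1)(n+2)) * a_n; check: a_0 = 1, a_1 = 0, a_2 = -2, a_3 = 0, a_4 = -1, a_5 = 0


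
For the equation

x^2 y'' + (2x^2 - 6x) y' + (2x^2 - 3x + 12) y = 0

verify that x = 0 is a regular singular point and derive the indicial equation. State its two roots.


Divide by x^2 to reach normal form y'' + P_1(x) y' + P_2(x) y = 0 with P_1(x) = 2 - 6/x and P_2(x) = 2 - 3/x + 12/x^2.
x = 0 is a singular point because the y'-coefficient 2 - 6/x has a pole at x = 0 and the y-coefficient 2 - 3/x + 12/x^2 has a pole at x = 0.
It is a regular singular point because x P_1(x) = p(x) = 2x - 6 and x^2 P_2(x) = q(x) = 2x^2 - 3x + 12 are polynomials, hence analytic at x = 0.
p(0) = -6,  q(0) = 12.
Indicial equation: r(r-1) + p(0) r + q(0) = 0, i.e. r^2 + (p(0) - 1) r + q(0) = 0, i.e. r^2 - 7 r + 12 = 0.
Discriminant: (-7)^2 - 4(12) = 1, so r = (7 ± 1)/2.
Solving: r_1 = 4, r_2 = 3.

indicial: r^2 - 7 r + 12 = 0; roots r_1 = 4, r_2 = 3


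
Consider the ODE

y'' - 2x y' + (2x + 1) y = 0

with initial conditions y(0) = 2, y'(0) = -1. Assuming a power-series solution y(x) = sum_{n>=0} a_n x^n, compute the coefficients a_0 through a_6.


Ansatz: y(x) = sum_{n>=0} a_n x^n, so y'(x) = sum_{n>=1} n a_n x^(n-1) and y''(x) = sum_{n>=2} n(n-1) a_n x^(n-2).
Substitute into P(x) y'' + Q(x) y' + R(x) y = 0 with P(x) = 1, Q(x) = -2x, R(x) = 2x + 1, and match powers of x.
Initial conditions: a_0 = 2, a_1 = -1.
Setting the coefficient of each power of x to zero and solving order by order (substituting the coefficients already found):
  x^0: 2 a_2 + a_0 = 0  ->  2 a_2 = -a_0 = -2  ->  a_2 = -1
  x^1: 6 a_3 - a_1 + 2 a_0 = 0  ->  6 a_3 = a_1 - 2 a_0 = -5  ->  a_3 = -5/6
  x^2: 12 a_4 - 3 a_2 + 2 a_1 = 0  ->  12 a_4 = 3 a_2 - 2 a_1 = -1  ->  a_4 = -1/12
  x^3: 20 a_5 - 5 a_3 + 2 a_2 = 0  ->  20 a_5 = 5 a_3 - 2 a_2 = -13/6  ->  a_5 = -13/120
  x^4: 30 a_6 - 7 a_4 + 2 a_3 = 0  ->  30 a_6 = 7 a_4 - 2 a_3 = 13/12  ->  a_6 = 13/360
Truncated series: y(x) = 2 - x - x^2 - (5/6) x^3 - (1/12) x^4 - (13/120) x^5 + (13/360) x^6 + O(x^7).

a_0 = 2; a_1 = -1; a_2 = -1; a_3 = -5/6; a_4 = -1/12; a_5 = -13/120; a_6 = 13/360


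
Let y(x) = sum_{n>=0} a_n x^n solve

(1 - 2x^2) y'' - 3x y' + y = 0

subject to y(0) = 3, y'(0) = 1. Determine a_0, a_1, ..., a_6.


Ansatz: y(x) = sum_{n>=0} a_n x^n, so y'(x) = sum_{n>=1} n a_n x^(n-1) and y''(x) = sum_{n>=2} n(n-1) a_n x^(n-2).
Substitute into P(x) y'' + Q(x) y' + R(x) y = 0 with P(x) = 1 - 2x^2, Q(x) = -3x, R(x) = 1, and match powers of x.
Initial conditions: a_0 = 3, a_1 = 1.
Setting the coefficient of each power of x to zero and solving order by order (substituting the coefficients already found):
  x^0: 2 a_2 + a_0 = 0  ->  2 a_2 = -a_0 = -3  ->  a_2 = -3/2
  x^1: 6 a_3 - 2 a_1 = 0  ->  6 a_3 = 2 a_1 = 2  ->  a_3 = 1/3
  x^2: 12 a_4 - 9 a_2 = 0  ->  12 a_4 = 9 a_2 = -27/2  ->  a_4 = -9/8
  x^3: 20 a_5 - 20 a_3 = 0  ->  20 a_5 = 20 a_3 = 20/3  ->  a_5 = 1/3
  x^4: 30 a_6 - 35 a_4 = 0  ->  30 a_6 = 35 a_4 = -315/8  ->  a_6 = -21/16
Truncated series: y(x) = 3 + x - (3/2) x^2 + (1/3) x^3 - (9/8) x^4 + (1/3) x^5 - (21/16) x^6 + O(x^7).

a_0 = 3; a_1 = 1; a_2 = -3/2; a_3 = 1/3; a_4 = -9/8; a_5 = 1/3; a_6 = -21/16


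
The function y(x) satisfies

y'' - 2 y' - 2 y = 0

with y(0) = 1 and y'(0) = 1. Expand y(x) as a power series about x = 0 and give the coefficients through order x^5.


Ansatz: y(x) = sum_{n>=0} a_n x^n, so y'(x) = sum_{n>=1} n a_n x^(n-1) and y''(x) = sum_{n>=2} n(n-1) a_n x^(n-2).
Substitute into P(x) y'' + Q(x) y' + R(x) y = 0 with P(x) = 1, Q(x) = -2, R(x) = -2, and match powers of x.
Initial conditions: a_0 = 1, a_1 = 1.
Setting the coefficient of each power of x to zero and solving order by order (substituting the coefficients already found):
  x^0: 2 a_2 - 2 a_1 - 2 a_0 = 0  ->  2 a_2 = 2 a_1 + 2 a_0 = 4  ->  a_2 = 2
  x^1: 6 a_3 - 4 a_2 - 2 a_1 = 0  ->  6 a_3 = 4 a_2 + 2 a_1 = 10  ->  a_3 = 5/3
  x^2: 12 a_4 - 6 a_3 - 2 a_2 = 0  ->  12 a_4 = 6 a_3 + 2 a_2 = 14  ->  a_4 = 7/6
  x^3: 20 a_5 - 8 a_4 - 2 a_3 = 0  ->  20 a_5 = 8 a_4 + 2 a_3 = 38/3  ->  a_5 = 19/30
Truncated series: y(x) = 1 + x + 2 x^2 + (5/3) x^3 + (7/6) x^4 + (19/30) x^5 + O(x^6).

a_0 = 1; a_1 = 1; a_2 = 2; a_3 = 5/3; a_4 = 7/6; a_5 = 19/30


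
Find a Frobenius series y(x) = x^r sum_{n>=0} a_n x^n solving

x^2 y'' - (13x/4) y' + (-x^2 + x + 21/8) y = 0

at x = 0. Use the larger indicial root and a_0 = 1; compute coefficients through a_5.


Write in Frobenius form y'' + (p(x)/x) y' + (q(x)/x^2) y = 0:
  p(x) = -13/4,  q(x) = -x^2 + x + 21/8.
Indicial equation: r(r-1) + (-13/4) r + (21/8) = 0 -> roots r_1 = 7/2, r_2 = 3/4.
Take r = r_1 = 7/2. Let y(x) = x^r sum_{n>=0} a_n x^n with a_0 = 1.
Substitute y = x^r sum a_n x^n and match x^{r+n}. The recurrence is
  D(n) a_n + 1 a_{n-1} - 1 a_{n-2} = 0,  where D(n) = (r+n)(r+n-1) + (-13/4)(r+n) + (21/8).
  a_n = [-1 a_{n-1} + 1 a_{n-2}] / D(n).
Since the indicial polynomial factors as (r - r_1)(r - r_2), D(n) = (r_1 + n - r_1)(r_1 + n - r_2) = n(n + 11/4).
Evaluating step by step (a_0 = 1):
  n = 1: D(1) = 1(1 + 11/4) = 15/4; numerator = -1(1) = -1; a_1 = (-1)/(15/4) = -4/15
  n = 2: D(2) = 2(2 + 11/4) = 19/2; numerator = -1(-4/15) + 1(1) = 19/15; a_2 = (19/15)/(19/2) = 2/15
  n = 3: D(3) = 3(3 + 11/4) = 69/4; numerator = -1(2/15) + 1(-4/15) = -2/5; a_3 = (-2/5)/(69/4) = -8/345
  n = 4: D(4) = 4(4 + 11/4) = 27; numerator = -1(-8/345) + 1(2/15) = 18/115; a_4 = (18/115)/(27) = 2/345
  n = 5: D(5) = 5(5 + 11/4) = 155/4; numerator = -1(2/345) + 1(-8/345) = -2/69; a_5 = (-2/69)/(155/4) = -8/10695

r = 7/2; a_0 = 1; a_1 = -4/15; a_2 = 2/15; a_3 = -8/345; a_4 = 2/345; a_5 = -8/10695


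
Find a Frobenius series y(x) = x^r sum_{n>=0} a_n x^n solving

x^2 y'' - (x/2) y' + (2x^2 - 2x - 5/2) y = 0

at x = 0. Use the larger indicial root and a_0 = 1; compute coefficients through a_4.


Write in Frobenius form y'' + (p(x)/x) y' + (q(x)/x^2) y = 0:
  p(x) = -1/2,  q(x) = 2x^2 - 2x - 5/2.
Indicial equation: r(r-1) + (-1/2) r + (-5/2) = 0 -> roots r_1 = 5/2, r_2 = -1.
Take r = r_1 = 5/2. Let y(x) = x^r sum_{n>=0} a_n x^n with a_0 = 1.
Substitute y = x^r sum a_n x^n and match x^{r+n}. The recurrence is
  D(n) a_n - 2 a_{n-1} + 2 a_{n-2} = 0,  where D(n) = (r+n)(r+n-1) + (-1/2)(r+n) + (-5/2).
  a_n = [2 a_{n-1} - 2 a_{n-2}] / D(n).
Since the indicial polynomial factors as (r - r_1)(r - r_2), D(n) = (r_1 + n - r_1)(r_1 + n - r_2) = n(n + 7/2).
Evaluating step by step (a_0 = 1):
  n = 1: D(1) = 1(1 + 7/2) = 9/2; numerator = 2(1) = 2; a_1 = (2)/(9/2) = 4/9
  n = 2: D(2) = 2(2 + 7/2) = 11; numerator = 2(4/9) - 2(1) = -10/9; a_2 = (-10/9)/(11) = -10/99
  n = 3: D(3) = 3(3 + 7/2) = 39/2; numerator = 2(-10/99) - 2(4/9) = -12/11; a_3 = (-12/11)/(39/2) = -8/143
  n = 4: D(4) = 4(4 + 7/2) = 30; numerator = 2(-8/143) - 2(-10/99) = 116/1287; a_4 = (116/1287)/(30) = 58/19305

r = 5/2; a_0 = 1; a_1 = 4/9; a_2 = -10/99; a_3 = -8/143; a_4 = 58/19305
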